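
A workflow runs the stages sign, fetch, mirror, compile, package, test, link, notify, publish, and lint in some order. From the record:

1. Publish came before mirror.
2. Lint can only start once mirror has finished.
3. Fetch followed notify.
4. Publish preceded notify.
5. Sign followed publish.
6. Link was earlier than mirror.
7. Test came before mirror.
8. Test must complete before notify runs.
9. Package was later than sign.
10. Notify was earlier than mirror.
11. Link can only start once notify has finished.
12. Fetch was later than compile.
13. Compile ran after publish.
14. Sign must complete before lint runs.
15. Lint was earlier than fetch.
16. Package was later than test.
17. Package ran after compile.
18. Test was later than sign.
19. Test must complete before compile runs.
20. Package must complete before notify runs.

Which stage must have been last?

fetch

Every other stage has a chain of constraints placing it before fetch, so fetch is last.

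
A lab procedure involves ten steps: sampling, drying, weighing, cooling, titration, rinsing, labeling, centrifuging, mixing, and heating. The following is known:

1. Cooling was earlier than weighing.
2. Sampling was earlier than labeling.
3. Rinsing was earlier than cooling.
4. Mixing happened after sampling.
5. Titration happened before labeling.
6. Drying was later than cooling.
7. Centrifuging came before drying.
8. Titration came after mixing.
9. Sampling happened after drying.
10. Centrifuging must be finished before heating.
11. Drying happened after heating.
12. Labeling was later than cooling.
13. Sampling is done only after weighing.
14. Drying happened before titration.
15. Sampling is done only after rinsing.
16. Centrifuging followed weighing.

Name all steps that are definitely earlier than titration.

Directly stated before titration: drying and mixing.
Centrifuging reaches titration via centrifuging → drying → titration.
Cooling reaches titration via cooling → drying → titration.
Heating reaches titration via heating → drying → titration.
Likewise rinsing, sampling, and weighing each reach titration by chaining the stated constraints.
No chain forces labeling ahead of titration.

centrifuging, cooling, drying, heating, mixing, rinsing, sampling, weighing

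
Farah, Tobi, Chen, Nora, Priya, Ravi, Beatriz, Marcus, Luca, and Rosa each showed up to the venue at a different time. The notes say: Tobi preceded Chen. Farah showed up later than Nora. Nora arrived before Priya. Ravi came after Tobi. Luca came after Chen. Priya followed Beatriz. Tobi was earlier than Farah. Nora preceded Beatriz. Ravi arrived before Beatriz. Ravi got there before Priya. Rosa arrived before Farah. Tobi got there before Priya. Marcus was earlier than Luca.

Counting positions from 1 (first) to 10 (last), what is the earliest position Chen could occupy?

Tobi must come before Chen — 1 forced predecessor.
Nothing else is forced ahead of Chen, so their earliest slot is position 1 + 1 = 2.

2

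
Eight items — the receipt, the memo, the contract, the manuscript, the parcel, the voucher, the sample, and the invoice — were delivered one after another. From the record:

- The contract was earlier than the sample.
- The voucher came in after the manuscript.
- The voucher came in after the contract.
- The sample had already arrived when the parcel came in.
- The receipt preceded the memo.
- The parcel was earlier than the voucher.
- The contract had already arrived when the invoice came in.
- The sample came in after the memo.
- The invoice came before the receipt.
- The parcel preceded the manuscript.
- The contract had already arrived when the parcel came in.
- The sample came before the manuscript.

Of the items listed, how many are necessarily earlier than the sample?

Directly stated before the sample: the contract and the memo.
The invoice reaches the sample via the invoice → the receipt → the memo → the sample.
The receipt reaches the sample via the receipt → the memo → the sample.
That's the contract, the invoice, the memo, and the receipt — 4 in all.

4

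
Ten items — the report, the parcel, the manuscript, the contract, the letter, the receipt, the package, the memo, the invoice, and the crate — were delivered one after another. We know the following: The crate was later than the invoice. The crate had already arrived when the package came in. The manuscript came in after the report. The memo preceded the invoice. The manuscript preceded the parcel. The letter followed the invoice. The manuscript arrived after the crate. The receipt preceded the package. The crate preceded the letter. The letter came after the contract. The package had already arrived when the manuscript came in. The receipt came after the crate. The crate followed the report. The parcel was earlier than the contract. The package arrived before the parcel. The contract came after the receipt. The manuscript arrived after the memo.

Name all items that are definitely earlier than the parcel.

Directly stated before the parcel: the manuscript and the package.
The crate reaches the parcel via the crate → the manuscript → the parcel.
The invoice reaches the parcel via the invoice → the crate → the manuscript → the parcel.
The memo reaches the parcel via the memo → the manuscript → the parcel.
Likewise the receipt and the report each reach the parcel by chaining the stated constraints.
No chain forces the contract (or any of the others) ahead of the parcel.

the crate, the invoice, the manuscript, the memo, the package, the receipt, the report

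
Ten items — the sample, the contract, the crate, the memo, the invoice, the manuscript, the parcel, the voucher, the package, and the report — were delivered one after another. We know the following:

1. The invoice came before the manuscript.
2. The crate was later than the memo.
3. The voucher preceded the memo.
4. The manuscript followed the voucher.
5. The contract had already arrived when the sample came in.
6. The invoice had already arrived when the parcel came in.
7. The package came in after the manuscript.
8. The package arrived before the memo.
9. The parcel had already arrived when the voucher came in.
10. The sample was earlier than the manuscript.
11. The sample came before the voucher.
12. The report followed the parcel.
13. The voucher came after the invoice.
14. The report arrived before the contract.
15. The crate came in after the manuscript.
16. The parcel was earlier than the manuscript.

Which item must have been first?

The invoice has a chain of constraints placing it before every other item, so the invoice must be first.

the invoice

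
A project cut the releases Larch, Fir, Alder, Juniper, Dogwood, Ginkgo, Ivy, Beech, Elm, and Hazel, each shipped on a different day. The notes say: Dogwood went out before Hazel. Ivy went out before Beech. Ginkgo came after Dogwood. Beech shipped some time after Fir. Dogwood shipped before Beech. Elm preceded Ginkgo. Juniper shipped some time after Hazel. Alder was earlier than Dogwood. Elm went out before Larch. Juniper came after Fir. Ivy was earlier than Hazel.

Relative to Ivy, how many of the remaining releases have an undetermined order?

6

Forced after Ivy: Beech, Hazel, and Juniper.
That leaves Alder, Dogwood, Elm, Fir, Ginkgo, and Larch with no forced order relative to Ivy — 6.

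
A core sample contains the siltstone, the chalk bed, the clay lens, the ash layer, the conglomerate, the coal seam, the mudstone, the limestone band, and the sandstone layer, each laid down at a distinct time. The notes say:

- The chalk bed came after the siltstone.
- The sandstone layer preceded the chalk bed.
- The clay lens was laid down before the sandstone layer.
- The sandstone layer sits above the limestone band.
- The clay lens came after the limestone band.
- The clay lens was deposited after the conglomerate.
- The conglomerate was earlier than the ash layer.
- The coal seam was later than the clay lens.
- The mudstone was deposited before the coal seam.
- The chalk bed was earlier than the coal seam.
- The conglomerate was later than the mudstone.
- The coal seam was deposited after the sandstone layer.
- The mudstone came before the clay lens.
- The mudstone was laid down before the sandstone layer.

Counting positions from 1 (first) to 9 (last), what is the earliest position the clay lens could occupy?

4

The conglomerate, the limestone band, and the mudstone must all come before the clay lens — 3 forced predecessors.
Nothing else is forced ahead of the clay lens, so its earliest slot is position 3 + 1 = 4.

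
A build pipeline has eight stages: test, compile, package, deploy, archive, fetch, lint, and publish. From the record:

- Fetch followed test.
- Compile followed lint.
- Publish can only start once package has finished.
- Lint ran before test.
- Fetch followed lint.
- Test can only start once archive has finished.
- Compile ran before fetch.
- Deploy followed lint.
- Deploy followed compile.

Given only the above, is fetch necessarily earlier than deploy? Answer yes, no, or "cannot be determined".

No chain of stated constraints runs from fetch to deploy, and none runs from deploy to fetch either.
So the relative order of fetch and deploy is not fixed by the given facts.

cannot be determined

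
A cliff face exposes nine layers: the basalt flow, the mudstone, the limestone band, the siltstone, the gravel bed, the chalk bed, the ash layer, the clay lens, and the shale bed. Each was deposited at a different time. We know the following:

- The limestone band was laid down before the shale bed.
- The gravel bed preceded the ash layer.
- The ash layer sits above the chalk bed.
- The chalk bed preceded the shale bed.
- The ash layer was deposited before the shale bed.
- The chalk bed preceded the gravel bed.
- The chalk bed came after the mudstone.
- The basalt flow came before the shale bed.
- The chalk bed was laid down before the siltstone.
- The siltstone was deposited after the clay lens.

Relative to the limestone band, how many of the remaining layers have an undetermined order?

Forced after the limestone band: the shale bed.
That leaves the ash layer, the basalt flow, the chalk bed, the clay lens, the gravel bed, the mudstone, and the siltstone with no forced order relative to the limestone band — 7.

7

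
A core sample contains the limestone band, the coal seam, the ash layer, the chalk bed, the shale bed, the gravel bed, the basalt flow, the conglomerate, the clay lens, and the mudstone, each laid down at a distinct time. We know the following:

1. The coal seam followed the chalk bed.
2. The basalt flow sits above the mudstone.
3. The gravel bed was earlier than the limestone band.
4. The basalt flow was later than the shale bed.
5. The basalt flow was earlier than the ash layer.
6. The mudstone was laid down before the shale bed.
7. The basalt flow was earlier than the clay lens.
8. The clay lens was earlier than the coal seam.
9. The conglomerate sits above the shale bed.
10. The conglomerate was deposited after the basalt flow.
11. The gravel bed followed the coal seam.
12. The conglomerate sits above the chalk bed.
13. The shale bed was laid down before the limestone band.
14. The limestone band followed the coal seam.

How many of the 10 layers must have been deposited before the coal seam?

5

Directly stated before the coal seam: the chalk bed and the clay lens.
The basalt flow reaches the coal seam via the basalt flow → the clay lens → the coal seam.
The mudstone reaches the coal seam via the mudstone → the basalt flow → the clay lens → the coal seam.
The shale bed reaches the coal seam via the shale bed → the basalt flow → the clay lens → the coal seam.
No chain forces the conglomerate (or any of the others) ahead of the coal seam.
That's the basalt flow, the chalk bed, the clay lens, the mudstone, and the shale bed — 5 in all.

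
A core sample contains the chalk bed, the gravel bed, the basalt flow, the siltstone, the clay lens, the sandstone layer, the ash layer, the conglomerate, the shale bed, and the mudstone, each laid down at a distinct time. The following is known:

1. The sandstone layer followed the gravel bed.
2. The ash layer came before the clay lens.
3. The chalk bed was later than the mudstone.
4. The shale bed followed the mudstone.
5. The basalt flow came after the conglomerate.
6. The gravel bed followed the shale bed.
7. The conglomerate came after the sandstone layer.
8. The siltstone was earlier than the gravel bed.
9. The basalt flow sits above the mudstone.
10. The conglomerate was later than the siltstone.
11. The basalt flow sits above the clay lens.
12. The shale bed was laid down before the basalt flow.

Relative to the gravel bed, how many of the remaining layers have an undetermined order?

Forced before the gravel bed: the mudstone, the shale bed, and the siltstone; forced after the gravel bed: the basalt flow, the conglomerate, and the sandstone layer.
That leaves the ash layer, the chalk bed, and the clay lens with no forced order relative to the gravel bed — 3.

3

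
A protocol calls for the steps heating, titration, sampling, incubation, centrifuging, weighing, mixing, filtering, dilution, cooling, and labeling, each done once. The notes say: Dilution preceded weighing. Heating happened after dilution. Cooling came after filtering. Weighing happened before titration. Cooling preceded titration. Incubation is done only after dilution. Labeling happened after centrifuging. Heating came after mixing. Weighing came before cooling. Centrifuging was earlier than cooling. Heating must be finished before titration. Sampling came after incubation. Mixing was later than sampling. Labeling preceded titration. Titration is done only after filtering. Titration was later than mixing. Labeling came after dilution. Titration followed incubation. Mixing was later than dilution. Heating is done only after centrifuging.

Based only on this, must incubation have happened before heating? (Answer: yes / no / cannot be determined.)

yes

Chain the constraints: incubation → sampling → mixing → heating. Each link is directly stated, so incubation comes before heating.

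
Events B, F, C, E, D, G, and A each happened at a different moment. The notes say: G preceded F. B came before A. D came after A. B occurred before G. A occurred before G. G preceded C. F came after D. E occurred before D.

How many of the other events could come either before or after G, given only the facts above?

Forced before G: A and B; forced after G: C and F.
That leaves D and E with no forced order relative to G — 2.

2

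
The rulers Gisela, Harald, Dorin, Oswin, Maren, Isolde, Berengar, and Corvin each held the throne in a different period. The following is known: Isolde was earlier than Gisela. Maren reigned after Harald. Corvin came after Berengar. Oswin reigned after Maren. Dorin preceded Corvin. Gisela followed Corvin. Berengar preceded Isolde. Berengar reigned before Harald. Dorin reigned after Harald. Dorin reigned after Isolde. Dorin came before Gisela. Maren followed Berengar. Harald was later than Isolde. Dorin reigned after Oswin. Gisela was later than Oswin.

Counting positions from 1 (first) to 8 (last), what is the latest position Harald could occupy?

Harald must come before Corvin, Dorin, Gisela, Maren, and Oswin — 5 rulers forced after them.
Everything else can be placed before Harald in some valid order, so Harald can sit as late as position 8 − 5 = 3.

3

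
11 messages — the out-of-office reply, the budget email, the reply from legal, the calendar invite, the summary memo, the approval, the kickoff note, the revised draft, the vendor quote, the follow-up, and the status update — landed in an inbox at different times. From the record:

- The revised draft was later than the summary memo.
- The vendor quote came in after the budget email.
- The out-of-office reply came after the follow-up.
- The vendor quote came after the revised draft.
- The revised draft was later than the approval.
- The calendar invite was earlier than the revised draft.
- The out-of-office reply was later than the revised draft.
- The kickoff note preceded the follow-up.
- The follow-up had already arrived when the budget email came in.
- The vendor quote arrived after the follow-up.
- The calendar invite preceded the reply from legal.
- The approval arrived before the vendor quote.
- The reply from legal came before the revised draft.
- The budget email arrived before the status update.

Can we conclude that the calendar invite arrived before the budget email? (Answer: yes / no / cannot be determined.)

cannot be determined

No chain of stated constraints runs from the calendar invite to the budget email, and none runs from the budget email to the calendar invite either.
So the relative order of the calendar invite and the budget email is not fixed by the given facts.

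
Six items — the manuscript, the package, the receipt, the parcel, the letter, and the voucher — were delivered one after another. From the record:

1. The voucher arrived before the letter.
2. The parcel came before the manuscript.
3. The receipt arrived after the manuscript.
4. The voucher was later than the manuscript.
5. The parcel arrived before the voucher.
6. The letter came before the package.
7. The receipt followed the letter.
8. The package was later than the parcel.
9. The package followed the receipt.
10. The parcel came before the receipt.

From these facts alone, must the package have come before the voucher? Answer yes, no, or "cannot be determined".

no

Tracing the constraints gives the voucher → the letter → the package, so the voucher must come before the package.
That means the package cannot be before the voucher.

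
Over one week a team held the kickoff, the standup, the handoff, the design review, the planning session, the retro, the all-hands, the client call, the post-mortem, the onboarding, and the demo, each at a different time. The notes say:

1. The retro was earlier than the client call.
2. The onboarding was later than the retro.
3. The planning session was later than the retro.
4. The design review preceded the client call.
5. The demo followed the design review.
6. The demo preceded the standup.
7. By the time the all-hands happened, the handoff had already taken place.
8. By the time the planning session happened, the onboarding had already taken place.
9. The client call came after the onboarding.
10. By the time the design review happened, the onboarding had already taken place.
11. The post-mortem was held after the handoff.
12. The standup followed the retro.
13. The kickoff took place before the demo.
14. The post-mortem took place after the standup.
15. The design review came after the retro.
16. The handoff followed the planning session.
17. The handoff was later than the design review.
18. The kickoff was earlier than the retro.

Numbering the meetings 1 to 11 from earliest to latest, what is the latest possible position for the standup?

10

The standup must come before the post-mortem — 1 meeting forced after it.
Everything else can be placed before the standup in some valid order, so the standup can sit as late as position 11 − 1 = 10.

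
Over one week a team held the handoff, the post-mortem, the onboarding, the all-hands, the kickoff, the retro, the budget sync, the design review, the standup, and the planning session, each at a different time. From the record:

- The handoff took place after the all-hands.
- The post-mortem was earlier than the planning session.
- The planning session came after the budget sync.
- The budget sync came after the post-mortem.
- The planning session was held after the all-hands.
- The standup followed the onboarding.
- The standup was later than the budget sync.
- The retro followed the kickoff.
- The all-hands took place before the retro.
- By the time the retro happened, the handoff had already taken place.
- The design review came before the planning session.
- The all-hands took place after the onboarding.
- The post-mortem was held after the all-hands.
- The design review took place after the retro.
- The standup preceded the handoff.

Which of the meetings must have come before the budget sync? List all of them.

Directly stated before the budget sync: the post-mortem.
The all-hands reaches the budget sync via the all-hands → the post-mortem → the budget sync.
The onboarding reaches the budget sync via the onboarding → the all-hands → the post-mortem → the budget sync.
No chain forces the design review (or any of the others) ahead of the budget sync.

the all-hands, the onboarding, the post-mortem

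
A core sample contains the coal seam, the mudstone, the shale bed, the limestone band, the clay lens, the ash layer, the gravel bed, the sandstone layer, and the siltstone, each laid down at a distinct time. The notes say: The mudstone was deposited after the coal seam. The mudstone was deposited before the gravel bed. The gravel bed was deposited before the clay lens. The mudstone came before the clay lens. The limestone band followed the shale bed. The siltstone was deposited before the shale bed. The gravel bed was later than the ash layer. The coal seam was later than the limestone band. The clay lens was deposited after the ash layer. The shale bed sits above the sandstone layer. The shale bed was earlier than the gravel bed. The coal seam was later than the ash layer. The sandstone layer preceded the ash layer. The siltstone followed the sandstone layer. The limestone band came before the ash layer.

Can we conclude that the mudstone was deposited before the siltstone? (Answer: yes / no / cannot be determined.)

no

Tracing the constraints gives the siltstone → the shale bed → the limestone band → the coal seam → the mudstone, so the siltstone must come before the mudstone.
That means the mudstone cannot be before the siltstone.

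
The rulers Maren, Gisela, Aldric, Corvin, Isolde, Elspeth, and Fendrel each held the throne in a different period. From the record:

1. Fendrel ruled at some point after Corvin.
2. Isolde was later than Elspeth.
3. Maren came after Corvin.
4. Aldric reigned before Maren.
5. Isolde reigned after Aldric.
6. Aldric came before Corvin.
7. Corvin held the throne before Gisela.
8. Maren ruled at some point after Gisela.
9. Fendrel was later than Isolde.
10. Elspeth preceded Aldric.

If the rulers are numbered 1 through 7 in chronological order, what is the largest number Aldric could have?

2

Aldric must come before Corvin, Fendrel, Gisela, Isolde, and Maren — 5 rulers forced after them.
Everything else can be placed before Aldric in some valid order, so Aldric can sit as late as position 7 − 5 = 2.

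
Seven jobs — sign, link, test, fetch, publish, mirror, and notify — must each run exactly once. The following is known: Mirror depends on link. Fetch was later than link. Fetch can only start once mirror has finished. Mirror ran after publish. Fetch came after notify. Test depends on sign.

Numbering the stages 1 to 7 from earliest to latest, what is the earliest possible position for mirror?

Link and publish must both come before mirror — 2 forced predecessors.
Nothing else is forced ahead of mirror, so its earliest slot is position 2 + 1 = 3.

3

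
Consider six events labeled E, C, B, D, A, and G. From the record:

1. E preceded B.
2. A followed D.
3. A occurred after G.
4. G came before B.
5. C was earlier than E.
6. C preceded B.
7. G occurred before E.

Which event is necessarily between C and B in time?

E

Tracing the constraints gives C → E → B, so E sits after C and before B.
No other event is forced both after C and before B.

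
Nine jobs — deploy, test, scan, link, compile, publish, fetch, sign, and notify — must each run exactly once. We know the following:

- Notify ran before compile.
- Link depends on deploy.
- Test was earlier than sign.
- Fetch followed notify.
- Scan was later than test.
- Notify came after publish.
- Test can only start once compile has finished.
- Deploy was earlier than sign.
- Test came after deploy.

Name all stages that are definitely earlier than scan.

Directly stated before scan: test.
Compile reaches scan via compile → test → scan.
Deploy reaches scan via deploy → test → scan.
Notify reaches scan via notify → compile → test → scan.
Likewise publish reaches scan by chaining the stated constraints.

compile, deploy, notify, publish, test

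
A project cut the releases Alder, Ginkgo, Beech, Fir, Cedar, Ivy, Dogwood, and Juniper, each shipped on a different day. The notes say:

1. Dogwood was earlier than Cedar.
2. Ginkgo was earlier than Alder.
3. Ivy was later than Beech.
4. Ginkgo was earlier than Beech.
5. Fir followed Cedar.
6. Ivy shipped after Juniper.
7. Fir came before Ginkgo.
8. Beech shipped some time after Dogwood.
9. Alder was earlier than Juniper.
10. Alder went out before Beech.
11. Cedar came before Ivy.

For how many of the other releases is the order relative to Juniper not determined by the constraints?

1

Forced before Juniper: Alder, Cedar, Dogwood, Fir, and Ginkgo; forced after Juniper: Ivy.
That leaves Beech with no forced order relative to Juniper — 1.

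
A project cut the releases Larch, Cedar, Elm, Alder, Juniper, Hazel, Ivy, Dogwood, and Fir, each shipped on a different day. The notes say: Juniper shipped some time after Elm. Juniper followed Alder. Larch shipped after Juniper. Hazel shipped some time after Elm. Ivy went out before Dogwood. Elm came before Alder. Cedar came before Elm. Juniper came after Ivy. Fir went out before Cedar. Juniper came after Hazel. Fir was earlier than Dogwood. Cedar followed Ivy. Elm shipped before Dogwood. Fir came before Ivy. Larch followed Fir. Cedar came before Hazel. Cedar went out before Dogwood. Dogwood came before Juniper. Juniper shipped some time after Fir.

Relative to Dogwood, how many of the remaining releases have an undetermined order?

2

Forced before Dogwood: Cedar, Elm, Fir, and Ivy; forced after Dogwood: Juniper and Larch.
That leaves Alder and Hazel with no forced order relative to Dogwood — 2.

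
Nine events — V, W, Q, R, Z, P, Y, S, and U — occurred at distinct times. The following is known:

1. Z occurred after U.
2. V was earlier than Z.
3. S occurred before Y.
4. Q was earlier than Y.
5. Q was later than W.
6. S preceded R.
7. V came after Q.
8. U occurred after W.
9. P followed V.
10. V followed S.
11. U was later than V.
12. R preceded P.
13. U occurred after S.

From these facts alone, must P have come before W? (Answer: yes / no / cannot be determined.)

Tracing the constraints gives W → Q → V → P, so W must come before P.
That means P cannot be before W.

no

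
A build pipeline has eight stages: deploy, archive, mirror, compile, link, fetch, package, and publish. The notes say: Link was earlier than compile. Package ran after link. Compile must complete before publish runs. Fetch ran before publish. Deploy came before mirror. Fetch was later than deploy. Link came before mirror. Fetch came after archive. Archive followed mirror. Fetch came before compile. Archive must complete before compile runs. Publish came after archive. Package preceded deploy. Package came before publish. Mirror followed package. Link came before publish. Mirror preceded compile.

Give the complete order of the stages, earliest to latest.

link, package, deploy, mirror, archive, fetch, compile, publish

The constraints fix every adjacent pair, so only one ordering works:
link → package → deploy → mirror → archive → fetch → compile → publish.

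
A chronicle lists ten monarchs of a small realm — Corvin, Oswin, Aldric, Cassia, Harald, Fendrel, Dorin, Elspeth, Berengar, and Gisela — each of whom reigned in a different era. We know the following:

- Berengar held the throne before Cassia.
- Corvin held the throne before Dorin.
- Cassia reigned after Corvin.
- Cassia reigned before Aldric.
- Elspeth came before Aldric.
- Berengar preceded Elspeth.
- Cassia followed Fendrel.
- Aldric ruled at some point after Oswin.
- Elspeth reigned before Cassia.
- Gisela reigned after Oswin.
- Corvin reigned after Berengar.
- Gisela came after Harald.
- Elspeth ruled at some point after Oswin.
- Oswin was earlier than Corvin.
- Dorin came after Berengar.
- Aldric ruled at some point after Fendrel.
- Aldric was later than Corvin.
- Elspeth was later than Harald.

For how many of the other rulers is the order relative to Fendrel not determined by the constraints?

Forced after Fendrel: Aldric and Cassia.
That leaves Berengar, Corvin, Dorin, Elspeth, Gisela, Harald, and Oswin with no forced order relative to Fendrel — 7.

7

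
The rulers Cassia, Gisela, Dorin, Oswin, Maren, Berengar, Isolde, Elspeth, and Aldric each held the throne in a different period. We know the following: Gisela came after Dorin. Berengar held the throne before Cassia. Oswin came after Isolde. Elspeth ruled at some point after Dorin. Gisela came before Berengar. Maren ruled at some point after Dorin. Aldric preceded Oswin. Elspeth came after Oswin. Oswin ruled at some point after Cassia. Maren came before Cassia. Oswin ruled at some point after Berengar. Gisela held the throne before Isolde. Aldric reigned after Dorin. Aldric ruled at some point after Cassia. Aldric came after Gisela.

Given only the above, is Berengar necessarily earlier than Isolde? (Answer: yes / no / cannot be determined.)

No chain of stated constraints runs from Berengar to Isolde, and none runs from Isolde to Berengar either.
So the relative order of Berengar and Isolde is not fixed by the given facts.

cannot be determined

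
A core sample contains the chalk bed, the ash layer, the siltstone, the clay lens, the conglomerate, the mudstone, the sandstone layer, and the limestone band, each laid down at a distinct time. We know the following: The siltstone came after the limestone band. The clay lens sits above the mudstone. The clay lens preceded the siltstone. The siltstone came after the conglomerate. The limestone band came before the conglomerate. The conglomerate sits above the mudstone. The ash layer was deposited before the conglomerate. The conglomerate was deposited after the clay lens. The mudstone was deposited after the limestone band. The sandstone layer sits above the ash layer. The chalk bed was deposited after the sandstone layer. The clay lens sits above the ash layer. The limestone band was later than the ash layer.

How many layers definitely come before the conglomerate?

4

Directly stated before the conglomerate: the ash layer, the clay lens, the limestone band, and the mudstone.
That's the ash layer, the clay lens, the limestone band, and the mudstone — 4 in all.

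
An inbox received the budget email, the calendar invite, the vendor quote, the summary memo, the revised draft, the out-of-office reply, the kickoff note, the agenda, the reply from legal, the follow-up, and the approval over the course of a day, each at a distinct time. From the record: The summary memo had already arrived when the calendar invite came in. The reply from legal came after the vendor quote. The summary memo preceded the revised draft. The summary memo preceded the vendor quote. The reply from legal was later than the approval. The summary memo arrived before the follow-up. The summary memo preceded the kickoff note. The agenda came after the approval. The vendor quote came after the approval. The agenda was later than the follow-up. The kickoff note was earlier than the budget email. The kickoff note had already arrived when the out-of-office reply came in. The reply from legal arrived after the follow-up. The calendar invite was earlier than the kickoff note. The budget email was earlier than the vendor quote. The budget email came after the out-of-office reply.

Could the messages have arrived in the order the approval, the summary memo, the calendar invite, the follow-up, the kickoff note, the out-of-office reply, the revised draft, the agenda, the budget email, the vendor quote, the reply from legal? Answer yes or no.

yes

Check each stated constraint against the proposed order — e.g. the approval is ahead of the vendor quote; the approval is ahead of the reply from legal. Every pair is in the required order; nothing is violated.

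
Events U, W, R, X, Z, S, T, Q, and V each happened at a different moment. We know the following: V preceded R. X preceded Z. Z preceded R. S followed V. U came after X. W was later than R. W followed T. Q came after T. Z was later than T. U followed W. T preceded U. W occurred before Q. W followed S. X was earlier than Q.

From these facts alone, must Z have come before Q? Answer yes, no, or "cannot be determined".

yes

Chain the constraints: Z → R → W → Q. Each link is directly stated, so Z comes before Q.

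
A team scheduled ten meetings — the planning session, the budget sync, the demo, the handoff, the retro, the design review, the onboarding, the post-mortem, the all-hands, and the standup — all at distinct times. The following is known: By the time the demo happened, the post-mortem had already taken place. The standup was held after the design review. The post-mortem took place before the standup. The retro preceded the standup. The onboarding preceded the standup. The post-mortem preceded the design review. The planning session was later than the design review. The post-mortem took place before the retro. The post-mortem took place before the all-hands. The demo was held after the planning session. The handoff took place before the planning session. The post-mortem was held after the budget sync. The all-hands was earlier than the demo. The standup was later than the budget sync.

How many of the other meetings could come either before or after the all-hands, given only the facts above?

Forced before the all-hands: the budget sync and the post-mortem; forced after the all-hands: the demo.
That leaves the design review, the handoff, the onboarding, the planning session, the retro, and the standup with no forced order relative to the all-hands — 6.

6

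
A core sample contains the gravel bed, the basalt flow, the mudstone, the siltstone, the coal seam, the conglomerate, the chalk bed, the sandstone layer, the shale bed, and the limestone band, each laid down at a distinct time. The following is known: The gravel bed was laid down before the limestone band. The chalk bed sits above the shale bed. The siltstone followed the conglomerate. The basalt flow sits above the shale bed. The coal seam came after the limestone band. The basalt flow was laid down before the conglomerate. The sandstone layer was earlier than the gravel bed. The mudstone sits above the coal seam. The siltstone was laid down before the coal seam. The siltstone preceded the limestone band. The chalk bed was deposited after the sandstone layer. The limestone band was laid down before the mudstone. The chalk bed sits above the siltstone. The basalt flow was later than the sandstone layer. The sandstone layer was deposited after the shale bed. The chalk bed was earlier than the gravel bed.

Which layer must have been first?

the shale bed

The shale bed has a chain of constraints placing it before every other layer, so the shale bed must be first.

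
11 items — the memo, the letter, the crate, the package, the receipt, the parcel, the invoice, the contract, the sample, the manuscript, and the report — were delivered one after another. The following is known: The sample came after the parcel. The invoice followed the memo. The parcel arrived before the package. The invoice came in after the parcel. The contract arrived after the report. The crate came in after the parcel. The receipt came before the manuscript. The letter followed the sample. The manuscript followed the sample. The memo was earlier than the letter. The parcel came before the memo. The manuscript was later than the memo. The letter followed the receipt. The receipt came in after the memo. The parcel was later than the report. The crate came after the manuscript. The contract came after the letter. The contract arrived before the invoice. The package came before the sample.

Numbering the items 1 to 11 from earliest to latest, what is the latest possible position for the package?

The package must come before the contract, the crate, the invoice, the letter, the manuscript, and the sample — 6 items forced after it.
Everything else can be placed before the package in some valid order, so the package can sit as late as position 11 − 6 = 5.

5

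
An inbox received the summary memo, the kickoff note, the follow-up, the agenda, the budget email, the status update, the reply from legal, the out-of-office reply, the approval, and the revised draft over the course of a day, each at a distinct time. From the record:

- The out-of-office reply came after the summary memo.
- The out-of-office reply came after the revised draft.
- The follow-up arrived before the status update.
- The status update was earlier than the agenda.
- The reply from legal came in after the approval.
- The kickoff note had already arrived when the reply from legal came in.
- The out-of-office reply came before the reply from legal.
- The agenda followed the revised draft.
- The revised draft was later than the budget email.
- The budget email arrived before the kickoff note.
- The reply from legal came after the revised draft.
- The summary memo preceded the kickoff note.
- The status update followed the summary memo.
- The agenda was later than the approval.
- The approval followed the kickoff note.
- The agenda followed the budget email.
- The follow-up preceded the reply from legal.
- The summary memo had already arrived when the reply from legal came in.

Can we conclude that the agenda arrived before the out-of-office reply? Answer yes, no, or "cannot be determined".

No chain of stated constraints runs from the agenda to the out-of-office reply, and none runs from the out-of-office reply to the agenda either.
So the relative order of the agenda and the out-of-office reply is not fixed by the given facts.

cannot be determined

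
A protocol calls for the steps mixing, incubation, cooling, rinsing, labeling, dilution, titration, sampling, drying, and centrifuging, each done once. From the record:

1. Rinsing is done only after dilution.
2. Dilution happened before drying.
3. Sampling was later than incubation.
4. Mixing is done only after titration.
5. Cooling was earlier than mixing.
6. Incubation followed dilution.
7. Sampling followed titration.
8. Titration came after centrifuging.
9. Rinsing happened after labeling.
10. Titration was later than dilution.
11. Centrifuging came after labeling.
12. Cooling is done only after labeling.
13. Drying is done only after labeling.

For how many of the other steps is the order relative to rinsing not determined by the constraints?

7

Forced before rinsing: dilution and labeling.
That leaves centrifuging, cooling, drying, incubation, mixing, sampling, and titration with no forced order relative to rinsing — 7.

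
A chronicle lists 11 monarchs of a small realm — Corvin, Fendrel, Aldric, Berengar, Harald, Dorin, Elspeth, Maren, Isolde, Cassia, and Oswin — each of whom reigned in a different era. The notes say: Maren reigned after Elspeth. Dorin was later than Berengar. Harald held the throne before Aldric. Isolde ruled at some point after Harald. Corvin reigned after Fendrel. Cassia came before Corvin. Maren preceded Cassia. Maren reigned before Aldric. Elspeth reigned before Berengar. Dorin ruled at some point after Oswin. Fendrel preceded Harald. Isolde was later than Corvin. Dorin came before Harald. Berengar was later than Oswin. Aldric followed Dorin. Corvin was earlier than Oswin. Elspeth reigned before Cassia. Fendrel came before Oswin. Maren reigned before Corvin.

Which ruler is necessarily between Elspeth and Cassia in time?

Tracing the constraints gives Elspeth → Maren → Cassia, so Maren sits after Elspeth and before Cassia.
No other ruler is forced both after Elspeth and before Cassia.

Maren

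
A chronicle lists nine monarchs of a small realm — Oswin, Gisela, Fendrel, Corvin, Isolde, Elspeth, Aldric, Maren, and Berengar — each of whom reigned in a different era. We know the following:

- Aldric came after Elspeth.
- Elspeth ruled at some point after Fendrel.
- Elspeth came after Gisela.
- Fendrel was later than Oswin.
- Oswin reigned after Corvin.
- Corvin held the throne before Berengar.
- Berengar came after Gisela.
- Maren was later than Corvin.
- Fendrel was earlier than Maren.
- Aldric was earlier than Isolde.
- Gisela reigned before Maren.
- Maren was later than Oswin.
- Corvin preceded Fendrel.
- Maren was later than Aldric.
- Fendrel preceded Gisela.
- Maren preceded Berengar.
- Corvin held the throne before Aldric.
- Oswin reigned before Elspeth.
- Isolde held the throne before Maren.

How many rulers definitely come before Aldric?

Directly stated before Aldric: Corvin and Elspeth.
Fendrel reaches Aldric via Fendrel → Elspeth → Aldric.
Gisela reaches Aldric via Gisela → Elspeth → Aldric.
Oswin reaches Aldric via Oswin → Elspeth → Aldric.
That's Corvin, Elspeth, Fendrel, Gisela, and Oswin — 5 in all.

5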